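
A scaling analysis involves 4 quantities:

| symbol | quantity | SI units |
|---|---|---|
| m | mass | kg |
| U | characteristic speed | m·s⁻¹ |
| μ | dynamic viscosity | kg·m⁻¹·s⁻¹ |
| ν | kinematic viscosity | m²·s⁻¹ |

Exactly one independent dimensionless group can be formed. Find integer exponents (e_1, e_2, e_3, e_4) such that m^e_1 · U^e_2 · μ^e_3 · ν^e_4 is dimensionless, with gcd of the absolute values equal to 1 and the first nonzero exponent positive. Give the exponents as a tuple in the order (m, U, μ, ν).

M: e_1·(1) + e_2·(0) + e_3·(1) + e_4·(0) = 0
L: e_1·(0) + e_2·(1) + e_3·(-1) + e_4·(2) = 0
T: e_1·(0) + e_2·(-1) + e_3·(-1) + e_4·(-1) = 0
Solving this homogeneous linear system for the smallest-integer solution (first nonzero entry positive) gives (1, 3, -1, -2).

(1, 3, -1, -2)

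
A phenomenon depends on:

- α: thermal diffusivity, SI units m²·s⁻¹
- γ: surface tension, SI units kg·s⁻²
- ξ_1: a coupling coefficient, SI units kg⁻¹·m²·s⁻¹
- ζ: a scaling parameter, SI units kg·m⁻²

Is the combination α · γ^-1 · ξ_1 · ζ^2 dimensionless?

Sum the exponent of each base dimension across the product:
  M: [α]_M − [γ]_M + [ξ_1]_M + 2·[ζ]_M = (0) − (1) + (-1) + 2·(1) = 0
  L: [α]_L − [γ]_L + [ξ_1]_L + 2·[ζ]_L = (2) − (0) + (2) + 2·(-2) = 0
  T: [α]_T − [γ]_T + [ξ_1]_T + 2·[ζ]_T = (-1) − (-2) + (-1) + 2·(0) = 0
All base exponents vanish — dimensionless.

yes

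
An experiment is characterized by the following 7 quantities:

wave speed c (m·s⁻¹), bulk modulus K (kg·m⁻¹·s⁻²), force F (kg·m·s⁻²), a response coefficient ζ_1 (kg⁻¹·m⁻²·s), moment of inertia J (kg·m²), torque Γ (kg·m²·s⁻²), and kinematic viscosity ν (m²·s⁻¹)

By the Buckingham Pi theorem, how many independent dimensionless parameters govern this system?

There are 7 variables and 3 base dimensions (M, L, T).
The dimension matrix has rank 3.
Independent dimensionless groups: 7 − 3 = 4.

4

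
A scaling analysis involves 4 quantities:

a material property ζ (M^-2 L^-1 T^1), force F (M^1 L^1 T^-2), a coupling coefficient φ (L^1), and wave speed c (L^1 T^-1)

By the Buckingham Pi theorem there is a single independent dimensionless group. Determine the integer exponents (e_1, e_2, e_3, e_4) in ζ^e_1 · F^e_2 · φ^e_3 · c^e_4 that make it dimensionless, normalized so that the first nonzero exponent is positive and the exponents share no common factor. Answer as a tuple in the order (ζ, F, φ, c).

(1, 2, 2, -3)

M: e_1·(-2) + e_2·(1) + e_3·(0) + e_4·(0) = 0
L: e_1·(-1) + e_2·(1) + e_3·(1) + e_4·(1) = 0
T: e_1·(1) + e_2·(-2) + e_3·(0) + e_4·(-1) = 0
Solving this homogeneous linear system for the smallest-integer solution (first nonzero entry positive) gives (1, 2, 2, -3).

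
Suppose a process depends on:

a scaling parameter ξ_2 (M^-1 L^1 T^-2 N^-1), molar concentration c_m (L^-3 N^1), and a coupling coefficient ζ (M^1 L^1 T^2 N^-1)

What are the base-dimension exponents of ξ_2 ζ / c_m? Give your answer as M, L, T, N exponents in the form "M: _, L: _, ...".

Collect each base-dimension exponent across the product:
  M: (-1) − (0) + (1) = 0
  L: (1) − (-3) + (1) = 5
  T: (-2) − (0) + (2) = 0
  N: (-1) − (1) + (-1) = -3
So the dimensions are [L⁵ N⁻³].

M: 0, L: 5, T: 0, N: -3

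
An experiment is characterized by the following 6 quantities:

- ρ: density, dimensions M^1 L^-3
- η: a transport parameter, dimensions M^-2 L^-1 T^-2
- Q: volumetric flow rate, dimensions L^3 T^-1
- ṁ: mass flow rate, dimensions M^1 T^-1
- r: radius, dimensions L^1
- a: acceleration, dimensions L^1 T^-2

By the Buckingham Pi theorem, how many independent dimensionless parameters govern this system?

3

There are 6 variables and 3 base dimensions (M, L, T).
The dimension matrix has rank 3.
Independent dimensionless groups: 6 − 3 = 3.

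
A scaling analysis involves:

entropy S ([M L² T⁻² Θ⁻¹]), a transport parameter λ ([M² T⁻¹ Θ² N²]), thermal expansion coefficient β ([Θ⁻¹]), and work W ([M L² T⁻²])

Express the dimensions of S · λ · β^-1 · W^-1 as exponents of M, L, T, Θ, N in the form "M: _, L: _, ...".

Collect each base-dimension exponent across the product:
  M: (1) + (2) − (0) − (1) = 2
  L: (2) + (0) − (0) − (2) = 0
  T: (-2) + (-1) − (0) − (-2) = -1
  Θ: (-1) + (2) − (-1) − (0) = 2
  N: (0) + (2) − (0) − (0) = 2
So the dimensions are [M² T⁻¹ Θ² N²].

M: 2, L: 0, T: -1, Θ: 2, N: 2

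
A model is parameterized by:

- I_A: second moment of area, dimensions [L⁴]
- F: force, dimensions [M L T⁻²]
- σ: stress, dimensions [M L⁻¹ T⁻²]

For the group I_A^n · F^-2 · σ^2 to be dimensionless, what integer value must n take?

Balance the L exponent: (4)·n from I_A, plus −2·(1) + 2·(-1) = -4 from the rest, must sum to zero.
4n − 4 = 0, so n = 1.

1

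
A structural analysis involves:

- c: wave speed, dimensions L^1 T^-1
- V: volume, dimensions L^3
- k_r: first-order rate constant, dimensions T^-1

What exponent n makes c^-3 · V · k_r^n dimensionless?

3

Balance the T exponent: (-1)·n from k_r, plus −3·(-1) + (0) = 3 from the rest, must sum to zero.
−n + 3 = 0, so n = 3.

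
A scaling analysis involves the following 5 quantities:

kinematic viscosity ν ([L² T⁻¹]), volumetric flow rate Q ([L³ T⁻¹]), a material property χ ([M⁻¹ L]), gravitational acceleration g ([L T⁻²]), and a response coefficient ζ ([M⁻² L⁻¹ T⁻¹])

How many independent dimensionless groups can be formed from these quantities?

There are 5 variables and 3 base dimensions (M, L, T).
The dimension matrix has rank 3.
Independent dimensionless groups: 5 − 3 = 2.

2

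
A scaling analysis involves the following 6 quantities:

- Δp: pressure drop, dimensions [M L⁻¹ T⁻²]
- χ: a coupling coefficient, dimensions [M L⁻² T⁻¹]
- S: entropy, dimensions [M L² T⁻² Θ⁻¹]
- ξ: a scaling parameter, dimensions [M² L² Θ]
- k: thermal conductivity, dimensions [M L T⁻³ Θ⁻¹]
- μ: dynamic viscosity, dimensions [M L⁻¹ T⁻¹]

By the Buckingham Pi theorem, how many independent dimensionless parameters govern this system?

There are 6 variables and 4 base dimensions (M, L, T, Θ).
The dimension matrix has rank 4.
Independent dimensionless groups: 6 − 4 = 2.

2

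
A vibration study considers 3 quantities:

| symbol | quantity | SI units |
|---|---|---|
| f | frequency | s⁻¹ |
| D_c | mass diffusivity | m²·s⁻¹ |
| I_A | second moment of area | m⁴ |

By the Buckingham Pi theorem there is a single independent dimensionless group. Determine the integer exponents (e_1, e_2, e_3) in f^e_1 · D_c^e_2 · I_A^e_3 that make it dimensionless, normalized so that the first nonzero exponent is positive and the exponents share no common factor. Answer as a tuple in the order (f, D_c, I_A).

(2, -2, 1)

L: e_1·(0) + e_2·(2) + e_3·(4) = 0
T: e_1·(-1) + e_2·(-1) + e_3·(0) = 0
Solving this homogeneous linear system for the smallest-integer solution (first nonzero entry positive) gives (2, -2, 1).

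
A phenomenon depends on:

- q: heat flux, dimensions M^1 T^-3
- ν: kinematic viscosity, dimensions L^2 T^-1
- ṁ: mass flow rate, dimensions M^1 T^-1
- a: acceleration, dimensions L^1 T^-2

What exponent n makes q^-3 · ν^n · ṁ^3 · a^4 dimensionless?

Balance the L exponent: (2)·n from ν, plus −3·(0) + 3·(0) + 4·(1) = 4 from the rest, must sum to zero.
2n + 4 = 0, so n = -2.

-2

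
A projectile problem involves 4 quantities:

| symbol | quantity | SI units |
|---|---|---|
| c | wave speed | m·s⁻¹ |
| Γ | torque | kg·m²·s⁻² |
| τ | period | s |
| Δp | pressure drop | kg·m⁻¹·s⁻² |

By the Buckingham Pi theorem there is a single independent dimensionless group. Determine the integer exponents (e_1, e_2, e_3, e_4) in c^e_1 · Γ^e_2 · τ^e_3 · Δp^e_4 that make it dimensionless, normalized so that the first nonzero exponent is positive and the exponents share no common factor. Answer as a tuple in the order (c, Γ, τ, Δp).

(3, -1, 3, 1)

M: e_1·(0) + e_2·(1) + e_3·(0) + e_4·(1) = 0
L: e_1·(1) + e_2·(2) + e_3·(0) + e_4·(-1) = 0
T: e_1·(-1) + e_2·(-2) + e_3·(1) + e_4·(-2) = 0
Solving this homogeneous linear system for the smallest-integer solution (first nonzero entry positive) gives (3, -1, 3, 1).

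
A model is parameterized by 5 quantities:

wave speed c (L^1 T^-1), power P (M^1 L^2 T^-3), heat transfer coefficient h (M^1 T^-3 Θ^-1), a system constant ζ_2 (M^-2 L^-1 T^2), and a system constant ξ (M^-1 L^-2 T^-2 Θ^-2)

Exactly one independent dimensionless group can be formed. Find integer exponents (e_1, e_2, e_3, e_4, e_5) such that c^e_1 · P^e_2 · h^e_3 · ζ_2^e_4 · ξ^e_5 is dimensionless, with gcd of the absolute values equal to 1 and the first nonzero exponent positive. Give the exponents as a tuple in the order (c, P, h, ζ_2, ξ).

(1, -1, 2, 1, -1)

M: e_1·(0) + e_2·(1) + e_3·(1) + e_4·(-2) + e_5·(-1) = 0
L: e_1·(1) + e_2·(2) + e_3·(0) + e_4·(-1) + e_5·(-2) = 0
T: e_1·(-1) + e_2·(-3) + e_3·(-3) + e_4·(2) + e_5·(-2) = 0
Θ: e_1·(0) + e_2·(0) + e_3·(-1) + e_4·(0) + e_5·(-2) = 0
Solving this homogeneous linear system for the smallest-integer solution (first nonzero entry positive) gives (1, -1, 2, 1, -1).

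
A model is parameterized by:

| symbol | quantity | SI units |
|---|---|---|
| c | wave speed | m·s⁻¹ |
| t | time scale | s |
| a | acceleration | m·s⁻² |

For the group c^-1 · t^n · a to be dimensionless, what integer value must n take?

Balance the T exponent: (1)·n from t, plus −(-1) + (-2) = -1 from the rest, must sum to zero.
n − 1 = 0, so n = 1.

1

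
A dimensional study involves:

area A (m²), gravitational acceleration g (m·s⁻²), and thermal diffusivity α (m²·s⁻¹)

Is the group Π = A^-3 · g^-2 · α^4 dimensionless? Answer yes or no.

yes

Sum the exponent of each base dimension across the product:
  M: −3·[A]_M − 2·[g]_M + 4·[α]_M = −3·(0) − 2·(0) + 4·(0) = 0
  L: −3·[A]_L − 2·[g]_L + 4·[α]_L = −3·(2) − 2·(1) + 4·(2) = 0
  T: −3·[A]_T − 2·[g]_T + 4·[α]_T = −3·(0) − 2·(-2) + 4·(-1) = 0
  Θ: −3·[A]_Θ − 2·[g]_Θ + 4·[α]_Θ = −3·(0) − 2·(0) + 4·(0) = 0
All base exponents vanish — dimensionless.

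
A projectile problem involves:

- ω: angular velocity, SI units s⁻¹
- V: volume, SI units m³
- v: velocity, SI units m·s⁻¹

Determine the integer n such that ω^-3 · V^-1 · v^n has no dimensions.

3

Balance the L exponent: (1)·n from v, plus −3·(0) − (3) = -3 from the rest, must sum to zero.
n − 3 = 0, so n = 3.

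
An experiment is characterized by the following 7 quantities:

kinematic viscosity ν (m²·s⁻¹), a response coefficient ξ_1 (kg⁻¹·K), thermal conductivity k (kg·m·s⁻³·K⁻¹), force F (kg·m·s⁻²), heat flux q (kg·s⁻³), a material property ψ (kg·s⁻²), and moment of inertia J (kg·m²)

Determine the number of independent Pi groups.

3

There are 7 variables and 4 base dimensions (M, L, T, Θ).
The dimension matrix has rank 4.
Independent dimensionless groups: 7 − 4 = 3.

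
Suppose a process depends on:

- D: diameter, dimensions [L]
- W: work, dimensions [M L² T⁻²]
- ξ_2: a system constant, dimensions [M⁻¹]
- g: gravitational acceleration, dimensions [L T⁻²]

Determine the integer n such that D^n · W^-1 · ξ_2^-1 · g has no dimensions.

Balance the L exponent: (1)·n from D, plus −(2) − (0) + (1) = -1 from the rest, must sum to zero.
n − 1 = 0, so n = 1.

1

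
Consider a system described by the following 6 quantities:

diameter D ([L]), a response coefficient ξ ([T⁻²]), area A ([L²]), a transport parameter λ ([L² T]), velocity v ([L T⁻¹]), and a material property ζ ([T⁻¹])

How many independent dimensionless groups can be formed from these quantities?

4

There are 6 variables and 2 base dimensions (L, T).
The dimension matrix has rank 2.
Independent dimensionless groups: 6 − 2 = 4.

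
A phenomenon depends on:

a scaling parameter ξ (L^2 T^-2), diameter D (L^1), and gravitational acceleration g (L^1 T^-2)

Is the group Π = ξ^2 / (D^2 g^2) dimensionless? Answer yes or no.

yes

Sum the exponent of each base dimension across the product:
  L: 2·[ξ]_L − 2·[D]_L − 2·[g]_L = 2·(2) − 2·(1) − 2·(1) = 0
  T: 2·[ξ]_T − 2·[D]_T − 2·[g]_T = 2·(-2) − 2·(0) − 2·(-2) = 0
All base exponents vanish — dimensionless.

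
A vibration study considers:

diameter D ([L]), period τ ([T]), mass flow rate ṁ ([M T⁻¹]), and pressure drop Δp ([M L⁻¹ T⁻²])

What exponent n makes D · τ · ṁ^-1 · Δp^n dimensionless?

1

Balance the M exponent: (1)·n from Δp, plus (0) + (0) − (1) = -1 from the rest, must sum to zero.
n − 1 = 0, so n = 1.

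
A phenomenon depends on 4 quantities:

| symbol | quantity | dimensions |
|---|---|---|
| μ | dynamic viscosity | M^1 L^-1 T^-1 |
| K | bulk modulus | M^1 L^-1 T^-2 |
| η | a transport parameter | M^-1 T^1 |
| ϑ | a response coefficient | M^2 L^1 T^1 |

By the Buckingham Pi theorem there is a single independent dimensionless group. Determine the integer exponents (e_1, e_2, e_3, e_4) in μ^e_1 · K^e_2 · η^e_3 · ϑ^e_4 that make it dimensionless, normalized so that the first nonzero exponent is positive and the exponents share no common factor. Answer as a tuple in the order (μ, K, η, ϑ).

(2, -3, -3, -1)

M: e_1·(1) + e_2·(1) + e_3·(-1) + e_4·(2) = 0
L: e_1·(-1) + e_2·(-1) + e_3·(0) + e_4·(1) = 0
T: e_1·(-1) + e_2·(-2) + e_3·(1) + e_4·(1) = 0
Solving this homogeneous linear system for the smallest-integer solution (first nonzero entry positive) gives (2, -3, -3, -1).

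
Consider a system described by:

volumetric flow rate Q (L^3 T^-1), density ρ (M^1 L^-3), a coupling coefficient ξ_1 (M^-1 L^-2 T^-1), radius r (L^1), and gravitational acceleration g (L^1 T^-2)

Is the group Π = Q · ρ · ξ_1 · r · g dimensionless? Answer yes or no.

no

Sum the exponent of each base dimension across the product:
  M: [Q]_M + [ρ]_M + [ξ_1]_M + [r]_M + [g]_M = (0) + (1) + (-1) + (0) + (0) = 0
  L: [Q]_L + [ρ]_L + [ξ_1]_L + [r]_L + [g]_L = (3) + (-3) + (-2) + (1) + (1) = 0
  T: [Q]_T + [ρ]_T + [ξ_1]_T + [r]_T + [g]_T = (-1) + (0) + (-1) + (0) + (-2) = -4
Net dimensions [T⁻⁴] ≠ [1] — not dimensionless.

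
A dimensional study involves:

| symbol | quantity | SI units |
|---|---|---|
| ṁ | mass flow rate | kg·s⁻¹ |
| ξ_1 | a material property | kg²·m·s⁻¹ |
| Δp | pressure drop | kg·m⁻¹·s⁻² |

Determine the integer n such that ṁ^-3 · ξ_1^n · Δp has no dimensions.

1

Balance the M exponent: (2)·n from ξ_1, plus −3·(1) + (1) = -2 from the rest, must sum to zero.
2n − 2 = 0, so n = 1.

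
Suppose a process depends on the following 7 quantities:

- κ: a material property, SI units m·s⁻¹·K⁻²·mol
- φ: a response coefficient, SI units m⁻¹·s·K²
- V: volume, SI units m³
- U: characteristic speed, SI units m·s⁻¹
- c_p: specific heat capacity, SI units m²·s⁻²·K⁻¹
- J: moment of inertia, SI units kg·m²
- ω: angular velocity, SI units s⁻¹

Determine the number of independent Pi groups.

There are 7 variables and 5 base dimensions (M, L, T, Θ, N).
The dimension matrix has rank 5.
Independent dimensionless groups: 7 − 5 = 2.

2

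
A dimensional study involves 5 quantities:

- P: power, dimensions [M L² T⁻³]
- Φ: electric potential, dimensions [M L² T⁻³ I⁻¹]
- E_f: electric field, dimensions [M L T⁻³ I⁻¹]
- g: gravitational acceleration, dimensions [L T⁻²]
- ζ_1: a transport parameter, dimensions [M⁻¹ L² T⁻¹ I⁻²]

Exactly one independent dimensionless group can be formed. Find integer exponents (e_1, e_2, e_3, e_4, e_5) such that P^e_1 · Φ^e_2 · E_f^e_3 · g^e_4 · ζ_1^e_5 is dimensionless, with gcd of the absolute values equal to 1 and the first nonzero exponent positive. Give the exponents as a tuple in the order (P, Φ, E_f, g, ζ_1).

M: e_1·(1) + e_2·(1) + e_3·(1) + e_4·(0) + e_5·(-1) = 0
L: e_1·(2) + e_2·(2) + e_3·(1) + e_4·(1) + e_5·(2) = 0
T: e_1·(-3) + e_2·(-3) + e_3·(-3) + e_4·(-2) + e_5·(-1) = 0
I: e_1·(0) + e_2·(-1) + e_3·(-1) + e_4·(0) + e_5·(-2) = 0
Solving this homogeneous linear system for the smallest-integer solution (first nonzero entry positive) gives (3, -4, 2, -2, 1).

(3, -4, 2, -2, 1)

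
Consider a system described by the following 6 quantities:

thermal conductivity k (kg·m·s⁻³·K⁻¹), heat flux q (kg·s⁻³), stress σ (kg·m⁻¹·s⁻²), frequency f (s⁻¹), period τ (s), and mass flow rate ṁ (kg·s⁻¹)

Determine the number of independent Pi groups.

There are 6 variables and 4 base dimensions (M, L, T, Θ).
The dimension matrix has rank 4.
Independent dimensionless groups: 6 − 4 = 2.

2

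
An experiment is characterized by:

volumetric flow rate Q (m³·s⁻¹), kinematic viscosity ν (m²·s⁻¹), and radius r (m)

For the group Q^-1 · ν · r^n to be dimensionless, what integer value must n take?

1

Balance the L exponent: (1)·n from r, plus −(3) + (2) = -1 from the rest, must sum to zero.
n − 1 = 0, so n = 1.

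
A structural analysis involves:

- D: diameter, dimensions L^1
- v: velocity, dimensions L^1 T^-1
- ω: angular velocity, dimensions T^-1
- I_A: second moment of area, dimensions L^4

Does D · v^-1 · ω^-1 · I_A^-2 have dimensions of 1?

no

Sum the exponent of each base dimension across the product:
  L: [D]_L − [v]_L − [ω]_L − 2·[I_A]_L = (1) − (1) − (0) − 2·(4) = -8
  T: [D]_T − [v]_T − [ω]_T − 2·[I_A]_T = (0) − (-1) − (-1) − 2·(0) = 2
Net dimensions [L⁻⁸ T²] ≠ [1] — not dimensionless.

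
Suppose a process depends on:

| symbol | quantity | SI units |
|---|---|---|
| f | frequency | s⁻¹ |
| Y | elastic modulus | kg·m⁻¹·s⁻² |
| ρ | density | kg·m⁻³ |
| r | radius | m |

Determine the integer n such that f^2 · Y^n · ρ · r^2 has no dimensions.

-1

Balance the M exponent: (1)·n from Y, plus 2·(0) + (1) + 2·(0) = 1 from the rest, must sum to zero.
n + 1 = 0, so n = -1.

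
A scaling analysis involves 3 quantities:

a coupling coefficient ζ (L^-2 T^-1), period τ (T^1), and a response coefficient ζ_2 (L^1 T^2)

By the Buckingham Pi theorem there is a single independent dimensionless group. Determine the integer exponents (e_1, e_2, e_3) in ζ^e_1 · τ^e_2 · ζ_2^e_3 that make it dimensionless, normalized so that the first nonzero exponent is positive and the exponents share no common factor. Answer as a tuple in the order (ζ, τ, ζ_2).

(1, -3, 2)

L: e_1·(-2) + e_2·(0) + e_3·(1) = 0
T: e_1·(-1) + e_2·(1) + e_3·(2) = 0
Solving this homogeneous linear system for the smallest-integer solution (first nonzero entry positive) gives (1, -3, 2).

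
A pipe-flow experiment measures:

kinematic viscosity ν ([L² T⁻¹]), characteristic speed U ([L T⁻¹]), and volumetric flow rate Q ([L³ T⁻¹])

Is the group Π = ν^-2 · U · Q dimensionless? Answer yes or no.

Sum the exponent of each base dimension across the product:
  M: −2·[ν]_M + [U]_M + [Q]_M = −2·(0) + (0) + (0) = 0
  L: −2·[ν]_L + [U]_L + [Q]_L = −2·(2) + (1) + (3) = 0
  T: −2·[ν]_T + [U]_T + [Q]_T = −2·(-1) + (-1) + (-1) = 0
All base exponents vanish — dimensionless.

yes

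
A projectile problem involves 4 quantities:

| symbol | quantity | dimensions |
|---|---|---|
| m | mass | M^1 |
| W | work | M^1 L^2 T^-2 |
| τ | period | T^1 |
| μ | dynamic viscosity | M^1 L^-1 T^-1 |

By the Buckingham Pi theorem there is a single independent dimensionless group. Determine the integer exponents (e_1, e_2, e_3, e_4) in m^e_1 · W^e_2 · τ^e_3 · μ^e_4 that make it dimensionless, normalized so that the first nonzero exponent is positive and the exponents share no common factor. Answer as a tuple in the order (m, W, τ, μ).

(3, -1, -4, -2)

M: e_1·(1) + e_2·(1) + e_3·(0) + e_4·(1) = 0
L: e_1·(0) + e_2·(2) + e_3·(0) + e_4·(-1) = 0
T: e_1·(0) + e_2·(-2) + e_3·(1) + e_4·(-1) = 0
Solving this homogeneous linear system for the smallest-integer solution (first nonzero entry positive) gives (3, -1, -4, -2).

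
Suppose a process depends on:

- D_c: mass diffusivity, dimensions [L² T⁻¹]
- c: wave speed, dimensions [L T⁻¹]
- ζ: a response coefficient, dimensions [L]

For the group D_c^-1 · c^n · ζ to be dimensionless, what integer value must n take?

1

Balance the L exponent: (1)·n from c, plus −(2) + (1) = -1 from the rest, must sum to zero.
n − 1 = 0, so n = 1.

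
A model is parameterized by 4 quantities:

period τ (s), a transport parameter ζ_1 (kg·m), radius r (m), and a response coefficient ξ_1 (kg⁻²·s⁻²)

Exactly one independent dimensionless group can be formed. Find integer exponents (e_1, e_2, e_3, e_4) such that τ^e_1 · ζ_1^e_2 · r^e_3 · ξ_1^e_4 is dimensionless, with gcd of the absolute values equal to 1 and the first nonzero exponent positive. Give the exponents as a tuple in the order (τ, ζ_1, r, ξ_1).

(2, 2, -2, 1)

M: e_1·(0) + e_2·(1) + e_3·(0) + e_4·(-2) = 0
L: e_1·(0) + e_2·(1) + e_3·(1) + e_4·(0) = 0
T: e_1·(1) + e_2·(0) + e_3·(0) + e_4·(-2) = 0
Solving this homogeneous linear system for the smallest-integer solution (first nonzero entry positive) gives (2, 2, -2, 1).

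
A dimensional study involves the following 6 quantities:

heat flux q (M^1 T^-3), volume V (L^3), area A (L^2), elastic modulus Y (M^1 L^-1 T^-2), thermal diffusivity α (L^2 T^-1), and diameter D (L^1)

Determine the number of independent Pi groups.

There are 6 variables and 3 base dimensions (M, L, T).
The dimension matrix has rank 3.
Independent dimensionless groups: 6 − 3 = 3.

3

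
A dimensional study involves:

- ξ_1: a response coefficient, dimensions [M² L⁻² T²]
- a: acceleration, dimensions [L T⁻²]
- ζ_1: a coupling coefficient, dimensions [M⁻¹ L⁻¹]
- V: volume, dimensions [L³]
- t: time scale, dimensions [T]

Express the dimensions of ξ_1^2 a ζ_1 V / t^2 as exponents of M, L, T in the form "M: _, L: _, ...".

Collect each base-dimension exponent across the product:
  M: 2·(2) + (0) + (-1) + (0) − 2·(0) = 3
  L: 2·(-2) + (1) + (-1) + (3) − 2·(0) = -1
  T: 2·(2) + (-2) + (0) + (0) − 2·(1) = 0
So the dimensions are [M³ L⁻¹].

M: 3, L: -1, T: 0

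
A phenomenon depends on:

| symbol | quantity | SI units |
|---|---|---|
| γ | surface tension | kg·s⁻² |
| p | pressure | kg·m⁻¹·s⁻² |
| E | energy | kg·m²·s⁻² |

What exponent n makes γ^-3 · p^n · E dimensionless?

Balance the M exponent: (1)·n from p, plus −3·(1) + (1) = -2 from the rest, must sum to zero.
n − 2 = 0, so n = 2.

2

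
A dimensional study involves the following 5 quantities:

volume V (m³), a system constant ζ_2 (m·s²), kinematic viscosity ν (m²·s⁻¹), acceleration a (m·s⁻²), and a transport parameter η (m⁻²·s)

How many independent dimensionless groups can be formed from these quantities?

There are 5 variables and 2 base dimensions (L, T).
The dimension matrix has rank 2.
Independent dimensionless groups: 5 − 2 = 3.

3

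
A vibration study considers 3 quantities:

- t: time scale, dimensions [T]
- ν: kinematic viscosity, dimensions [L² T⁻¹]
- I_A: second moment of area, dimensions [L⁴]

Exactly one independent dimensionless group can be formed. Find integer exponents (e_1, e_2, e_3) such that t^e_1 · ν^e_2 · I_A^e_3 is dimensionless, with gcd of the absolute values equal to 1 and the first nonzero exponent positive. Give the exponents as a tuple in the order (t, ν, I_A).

(2, 2, -1)

L: e_1·(0) + e_2·(2) + e_3·(4) = 0
T: e_1·(1) + e_2·(-1) + e_3·(0) = 0
Solving this homogeneous linear system for the smallest-integer solution (first nonzero entry positive) gives (2, 2, -1).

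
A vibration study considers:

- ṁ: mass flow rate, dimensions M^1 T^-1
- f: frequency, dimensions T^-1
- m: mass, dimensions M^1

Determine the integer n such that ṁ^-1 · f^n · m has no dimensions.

1

Balance the T exponent: (-1)·n from f, plus −(-1) + (0) = 1 from the rest, must sum to zero.
−n + 1 = 0, so n = 1.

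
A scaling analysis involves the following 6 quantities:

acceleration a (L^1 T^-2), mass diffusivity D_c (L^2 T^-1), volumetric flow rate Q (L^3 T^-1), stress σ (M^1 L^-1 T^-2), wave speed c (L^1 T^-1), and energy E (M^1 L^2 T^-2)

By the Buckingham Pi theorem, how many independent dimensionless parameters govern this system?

3

There are 6 variables and 3 base dimensions (M, L, T).
The dimension matrix has rank 3.
Independent dimensionless groups: 6 − 3 = 3.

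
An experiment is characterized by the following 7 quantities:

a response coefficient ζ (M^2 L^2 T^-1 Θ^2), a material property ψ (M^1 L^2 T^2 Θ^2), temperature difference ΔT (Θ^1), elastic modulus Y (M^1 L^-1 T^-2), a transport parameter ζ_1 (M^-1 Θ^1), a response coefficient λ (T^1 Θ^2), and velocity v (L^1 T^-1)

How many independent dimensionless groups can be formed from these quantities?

There are 7 variables and 4 base dimensions (M, L, T, Θ).
The dimension matrix has rank 4.
Independent dimensionless groups: 7 − 4 = 3.

3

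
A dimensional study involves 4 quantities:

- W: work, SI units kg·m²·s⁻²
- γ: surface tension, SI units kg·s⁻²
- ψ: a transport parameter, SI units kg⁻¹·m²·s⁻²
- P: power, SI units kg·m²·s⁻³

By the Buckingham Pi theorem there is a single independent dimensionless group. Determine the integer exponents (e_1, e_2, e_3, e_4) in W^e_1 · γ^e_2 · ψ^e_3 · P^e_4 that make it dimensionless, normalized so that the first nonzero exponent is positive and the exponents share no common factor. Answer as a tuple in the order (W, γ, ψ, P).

M: e_1·(1) + e_2·(1) + e_3·(-1) + e_4·(1) = 0
L: e_1·(2) + e_2·(0) + e_3·(2) + e_4·(2) = 0
T: e_1·(-2) + e_2·(-2) + e_3·(-2) + e_4·(-3) = 0
Solving this homogeneous linear system for the smallest-integer solution (first nonzero entry positive) gives (3, 2, 1, -4).

(3, 2, 1, -4)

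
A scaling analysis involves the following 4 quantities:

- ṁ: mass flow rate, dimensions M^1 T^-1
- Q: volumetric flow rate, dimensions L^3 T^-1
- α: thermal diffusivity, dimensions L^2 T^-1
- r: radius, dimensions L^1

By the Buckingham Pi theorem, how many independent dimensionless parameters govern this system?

There are 4 variables and 3 base dimensions (M, L, T).
The dimension matrix has rank 3.
Independent dimensionless groups: 4 − 3 = 1.

1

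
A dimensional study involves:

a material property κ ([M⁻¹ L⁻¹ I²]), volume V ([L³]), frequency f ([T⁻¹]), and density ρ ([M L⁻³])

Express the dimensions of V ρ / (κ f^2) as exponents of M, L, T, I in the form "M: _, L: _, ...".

M: 2, L: 1, T: 2, I: -2

Collect each base-dimension exponent across the product:
  M: −(-1) + (0) − 2·(0) + (1) = 2
  L: −(-1) + (3) − 2·(0) + (-3) = 1
  T: −(0) + (0) − 2·(-1) + (0) = 2
  I: −(2) + (0) − 2·(0) + (0) = -2
So the dimensions are [M² L T² I⁻²].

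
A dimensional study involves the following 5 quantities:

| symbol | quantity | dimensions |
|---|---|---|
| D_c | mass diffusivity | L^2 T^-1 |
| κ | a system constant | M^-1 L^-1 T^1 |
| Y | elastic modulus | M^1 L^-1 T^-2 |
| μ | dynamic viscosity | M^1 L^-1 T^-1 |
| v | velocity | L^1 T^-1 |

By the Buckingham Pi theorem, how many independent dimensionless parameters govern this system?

There are 5 variables and 3 base dimensions (M, L, T).
The dimension matrix has rank 3.
Independent dimensionless groups: 5 − 3 = 2.

2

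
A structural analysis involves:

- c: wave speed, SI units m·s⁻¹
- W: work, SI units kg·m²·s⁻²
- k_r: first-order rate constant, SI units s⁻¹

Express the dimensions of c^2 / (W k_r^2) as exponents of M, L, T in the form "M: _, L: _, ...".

Collect each base-dimension exponent across the product:
  M: 2·(0) − (1) − 2·(0) = -1
  L: 2·(1) − (2) − 2·(0) = 0
  T: 2·(-1) − (-2) − 2·(-1) = 2
So the dimensions are [M⁻¹ T²].

M: -1, L: 0, T: 2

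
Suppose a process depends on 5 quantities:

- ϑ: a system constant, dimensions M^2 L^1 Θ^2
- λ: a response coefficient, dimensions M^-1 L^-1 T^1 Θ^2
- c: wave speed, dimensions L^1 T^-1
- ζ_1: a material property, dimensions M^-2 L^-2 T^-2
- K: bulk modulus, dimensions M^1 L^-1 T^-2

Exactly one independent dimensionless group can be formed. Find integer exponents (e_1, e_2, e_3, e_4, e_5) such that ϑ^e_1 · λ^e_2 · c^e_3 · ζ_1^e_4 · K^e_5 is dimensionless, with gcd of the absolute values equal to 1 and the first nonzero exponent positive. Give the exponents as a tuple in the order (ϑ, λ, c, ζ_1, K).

(1, -1, -1, 1, -1)

M: e_1·(2) + e_2·(-1) + e_3·(0) + e_4·(-2) + e_5·(1) = 0
L: e_1·(1) + e_2·(-1) + e_3·(1) + e_4·(-2) + e_5·(-1) = 0
T: e_1·(0) + e_2·(1) + e_3·(-1) + e_4·(-2) + e_5·(-2) = 0
Θ: e_1·(2) + e_2·(2) + e_3·(0) + e_4·(0) + e_5·(0) = 0
Solving this homogeneous linear system for the smallest-integer solution (first nonzero entry positive) gives (1, -1, -1, 1, -1).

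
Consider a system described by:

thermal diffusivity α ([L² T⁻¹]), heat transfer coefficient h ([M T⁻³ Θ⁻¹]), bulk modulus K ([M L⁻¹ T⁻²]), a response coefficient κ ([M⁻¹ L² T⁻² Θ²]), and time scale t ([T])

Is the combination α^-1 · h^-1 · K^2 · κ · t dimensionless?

Sum the exponent of each base dimension across the product:
  M: −[α]_M − [h]_M + 2·[K]_M + [κ]_M + [t]_M = −(0) − (1) + 2·(1) + (-1) + (0) = 0
  L: −[α]_L − [h]_L + 2·[K]_L + [κ]_L + [t]_L = −(2) − (0) + 2·(-1) + (2) + (0) = -2
  T: −[α]_T − [h]_T + 2·[K]_T + [κ]_T + [t]_T = −(-1) − (-3) + 2·(-2) + (-2) + (1) = -1
  Θ: −[α]_Θ − [h]_Θ + 2·[K]_Θ + [κ]_Θ + [t]_Θ = −(0) − (-1) + 2·(0) + (2) + (0) = 3
Net dimensions [L⁻² T⁻¹ Θ³] ≠ [1] — not dimensionless.

no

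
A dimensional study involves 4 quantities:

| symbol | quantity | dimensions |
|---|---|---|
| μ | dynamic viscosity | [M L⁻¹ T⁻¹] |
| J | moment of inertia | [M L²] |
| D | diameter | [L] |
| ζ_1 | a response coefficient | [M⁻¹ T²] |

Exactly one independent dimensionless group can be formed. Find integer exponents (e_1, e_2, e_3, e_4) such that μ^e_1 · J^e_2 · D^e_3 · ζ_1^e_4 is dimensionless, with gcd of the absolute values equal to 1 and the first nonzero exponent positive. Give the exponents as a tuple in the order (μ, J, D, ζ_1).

M: e_1·(1) + e_2·(1) + e_3·(0) + e_4·(-1) = 0
L: e_1·(-1) + e_2·(2) + e_3·(1) + e_4·(0) = 0
T: e_1·(-1) + e_2·(0) + e_3·(0) + e_4·(2) = 0
Solving this homogeneous linear system for the smallest-integer solution (first nonzero entry positive) gives (2, -1, 4, 1).

(2, -1, 4, 1)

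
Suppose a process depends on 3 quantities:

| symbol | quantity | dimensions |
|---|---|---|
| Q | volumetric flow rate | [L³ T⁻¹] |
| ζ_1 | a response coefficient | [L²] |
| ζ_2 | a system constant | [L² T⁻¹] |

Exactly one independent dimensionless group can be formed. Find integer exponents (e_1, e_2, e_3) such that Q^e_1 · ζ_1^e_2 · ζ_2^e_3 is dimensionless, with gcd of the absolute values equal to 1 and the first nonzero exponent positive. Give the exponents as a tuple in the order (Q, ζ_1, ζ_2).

(2, -1, -2)

L: e_1·(3) + e_2·(2) + e_3·(2) = 0
T: e_1·(-1) + e_2·(0) + e_3·(-1) = 0
Solving this homogeneous linear system for the smallest-integer solution (first nonzero entry positive) gives (2, -1, -2).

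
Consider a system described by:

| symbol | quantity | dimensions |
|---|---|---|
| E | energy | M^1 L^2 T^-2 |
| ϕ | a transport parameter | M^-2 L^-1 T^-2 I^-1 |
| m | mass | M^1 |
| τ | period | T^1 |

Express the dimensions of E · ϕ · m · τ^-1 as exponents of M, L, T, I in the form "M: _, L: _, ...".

Collect each base-dimension exponent across the product:
  M: (1) + (-2) + (1) − (0) = 0
  L: (2) + (-1) + (0) − (0) = 1
  T: (-2) + (-2) + (0) − (1) = -5
  I: (0) + (-1) + (0) − (0) = -1
So the dimensions are [L T⁻⁵ I⁻¹].

M: 0, L: 1, T: -5, I: -1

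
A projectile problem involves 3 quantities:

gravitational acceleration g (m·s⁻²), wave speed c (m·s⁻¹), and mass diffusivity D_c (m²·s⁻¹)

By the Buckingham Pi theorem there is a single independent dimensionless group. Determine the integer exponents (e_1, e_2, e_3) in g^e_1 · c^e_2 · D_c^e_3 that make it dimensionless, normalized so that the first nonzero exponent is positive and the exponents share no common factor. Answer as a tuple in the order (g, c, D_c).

L: e_1·(1) + e_2·(1) + e_3·(2) = 0
T: e_1·(-2) + e_2·(-1) + e_3·(-1) = 0
Solving this homogeneous linear system for the smallest-integer solution (first nonzero entry positive) gives (1, -3, 1).

(1, -3, 1)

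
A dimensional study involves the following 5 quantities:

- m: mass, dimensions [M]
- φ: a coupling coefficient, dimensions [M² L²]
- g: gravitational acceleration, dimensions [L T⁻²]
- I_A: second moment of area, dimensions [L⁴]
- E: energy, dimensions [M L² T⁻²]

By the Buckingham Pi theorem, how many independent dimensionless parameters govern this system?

2

There are 5 variables and 3 base dimensions (M, L, T).
The dimension matrix has rank 3.
Independent dimensionless groups: 5 − 3 = 2.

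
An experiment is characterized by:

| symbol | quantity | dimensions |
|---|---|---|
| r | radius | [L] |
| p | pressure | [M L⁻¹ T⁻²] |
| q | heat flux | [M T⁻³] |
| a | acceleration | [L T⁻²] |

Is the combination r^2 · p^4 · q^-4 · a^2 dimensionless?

yes

Sum the exponent of each base dimension across the product:
  M: 2·[r]_M + 4·[p]_M − 4·[q]_M + 2·[a]_M = 2·(0) + 4·(1) − 4·(1) + 2·(0) = 0
  L: 2·[r]_L + 4·[p]_L − 4·[q]_L + 2·[a]_L = 2·(1) + 4·(-1) − 4·(0) + 2·(1) = 0
  T: 2·[r]_T + 4·[p]_T − 4·[q]_T + 2·[a]_T = 2·(0) + 4·(-2) − 4·(-3) + 2·(-2) = 0
All base exponents vanish — dimensionless.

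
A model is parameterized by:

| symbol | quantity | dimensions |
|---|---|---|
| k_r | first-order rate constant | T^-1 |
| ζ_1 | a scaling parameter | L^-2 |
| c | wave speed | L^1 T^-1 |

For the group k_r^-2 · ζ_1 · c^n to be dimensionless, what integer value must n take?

Balance the L exponent: (1)·n from c, plus −2·(0) + (-2) = -2 from the rest, must sum to zero.
n − 2 = 0, so n = 2.

2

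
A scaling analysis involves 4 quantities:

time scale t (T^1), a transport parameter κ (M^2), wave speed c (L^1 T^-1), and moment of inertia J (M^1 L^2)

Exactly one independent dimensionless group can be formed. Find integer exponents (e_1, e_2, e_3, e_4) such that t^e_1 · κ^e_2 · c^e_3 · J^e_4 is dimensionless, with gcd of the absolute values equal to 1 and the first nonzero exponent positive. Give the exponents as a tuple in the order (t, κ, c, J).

M: e_1·(0) + e_2·(2) + e_3·(0) + e_4·(1) = 0
L: e_1·(0) + e_2·(0) + e_3·(1) + e_4·(2) = 0
T: e_1·(1) + e_2·(0) + e_3·(-1) + e_4·(0) = 0
Solving this homogeneous linear system for the smallest-integer solution (first nonzero entry positive) gives (4, 1, 4, -2).

(4, 1, 4, -2)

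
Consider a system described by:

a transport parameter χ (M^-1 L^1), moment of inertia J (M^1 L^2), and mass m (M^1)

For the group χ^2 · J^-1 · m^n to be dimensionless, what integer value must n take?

3

Balance the M exponent: (1)·n from m, plus 2·(-1) − (1) = -3 from the rest, must sum to zero.
n − 3 = 0, so n = 3.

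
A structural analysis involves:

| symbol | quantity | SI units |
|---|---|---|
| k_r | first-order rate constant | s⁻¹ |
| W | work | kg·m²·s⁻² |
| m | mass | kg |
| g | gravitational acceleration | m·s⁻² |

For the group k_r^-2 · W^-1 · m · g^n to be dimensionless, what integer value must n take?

2

Balance the L exponent: (1)·n from g, plus −2·(0) − (2) + (0) = -2 from the rest, must sum to zero.
n − 2 = 0, so n = 2.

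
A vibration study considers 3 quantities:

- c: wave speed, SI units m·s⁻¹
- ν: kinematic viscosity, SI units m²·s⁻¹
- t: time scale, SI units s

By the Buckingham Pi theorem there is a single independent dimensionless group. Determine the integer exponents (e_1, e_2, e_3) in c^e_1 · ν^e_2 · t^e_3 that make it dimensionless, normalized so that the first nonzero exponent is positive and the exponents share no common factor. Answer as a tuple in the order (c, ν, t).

L: e_1·(1) + e_2·(2) + e_3·(0) = 0
T: e_1·(-1) + e_2·(-1) + e_3·(1) = 0
Solving this homogeneous linear system for the smallest-integer solution (first nonzero entry positive) gives (2, -1, 1).

(2, -1, 1)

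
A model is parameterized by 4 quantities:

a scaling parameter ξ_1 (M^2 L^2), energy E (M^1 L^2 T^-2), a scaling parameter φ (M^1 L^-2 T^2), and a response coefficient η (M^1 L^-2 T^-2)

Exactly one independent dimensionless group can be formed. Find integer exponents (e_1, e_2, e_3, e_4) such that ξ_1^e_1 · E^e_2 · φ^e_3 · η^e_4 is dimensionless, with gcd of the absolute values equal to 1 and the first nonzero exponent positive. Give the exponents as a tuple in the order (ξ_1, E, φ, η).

(2, -3, -2, 1)

M: e_1·(2) + e_2·(1) + e_3·(1) + e_4·(1) = 0
L: e_1·(2) + e_2·(2) + e_3·(-2) + e_4·(-2) = 0
T: e_1·(0) + e_2·(-2) + e_3·(2) + e_4·(-2) = 0
Solving this homogeneous linear system for the smallest-integer solution (first nonzero entry positive) gives (2, -3, -2, 1).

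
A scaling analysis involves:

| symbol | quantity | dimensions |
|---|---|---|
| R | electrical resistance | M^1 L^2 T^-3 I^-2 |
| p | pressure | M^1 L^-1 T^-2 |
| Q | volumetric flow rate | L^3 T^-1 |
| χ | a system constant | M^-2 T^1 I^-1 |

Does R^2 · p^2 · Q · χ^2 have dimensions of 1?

no

Sum the exponent of each base dimension across the product:
  M: 2·[R]_M + 2·[p]_M + [Q]_M + 2·[χ]_M = 2·(1) + 2·(1) + (0) + 2·(-2) = 0
  L: 2·[R]_L + 2·[p]_L + [Q]_L + 2·[χ]_L = 2·(2) + 2·(-1) + (3) + 2·(0) = 5
  T: 2·[R]_T + 2·[p]_T + [Q]_T + 2·[χ]_T = 2·(-3) + 2·(-2) + (-1) + 2·(1) = -9
  I: 2·[R]_I + 2·[p]_I + [Q]_I + 2·[χ]_I = 2·(-2) + 2·(0) + (0) + 2·(-1) = -6
Net dimensions [L⁵ T⁻⁹ I⁻⁶] ≠ [1] — not dimensionless.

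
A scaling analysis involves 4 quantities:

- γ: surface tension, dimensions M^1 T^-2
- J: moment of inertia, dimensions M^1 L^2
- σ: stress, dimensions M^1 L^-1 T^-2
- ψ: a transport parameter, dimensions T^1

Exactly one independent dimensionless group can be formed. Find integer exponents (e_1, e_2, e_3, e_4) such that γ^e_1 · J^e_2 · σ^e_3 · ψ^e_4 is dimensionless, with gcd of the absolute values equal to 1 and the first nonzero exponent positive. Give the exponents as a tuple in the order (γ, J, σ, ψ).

M: e_1·(1) + e_2·(1) + e_3·(1) + e_4·(0) = 0
L: e_1·(0) + e_2·(2) + e_3·(-1) + e_4·(0) = 0
T: e_1·(-2) + e_2·(0) + e_3·(-2) + e_4·(1) = 0
Solving this homogeneous linear system for the smallest-integer solution (first nonzero entry positive) gives (3, -1, -2, 2).

(3, -1, -2, 2)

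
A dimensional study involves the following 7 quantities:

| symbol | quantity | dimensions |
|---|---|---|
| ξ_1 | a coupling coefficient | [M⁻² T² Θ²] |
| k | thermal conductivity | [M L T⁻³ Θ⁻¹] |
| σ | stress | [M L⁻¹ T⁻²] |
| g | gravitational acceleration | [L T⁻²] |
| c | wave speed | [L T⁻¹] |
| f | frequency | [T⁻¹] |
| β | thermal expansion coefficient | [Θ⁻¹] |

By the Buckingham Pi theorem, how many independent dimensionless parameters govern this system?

There are 7 variables and 4 base dimensions (M, L, T, Θ).
The dimension matrix has rank 4.
Independent dimensionless groups: 7 − 4 = 3.

3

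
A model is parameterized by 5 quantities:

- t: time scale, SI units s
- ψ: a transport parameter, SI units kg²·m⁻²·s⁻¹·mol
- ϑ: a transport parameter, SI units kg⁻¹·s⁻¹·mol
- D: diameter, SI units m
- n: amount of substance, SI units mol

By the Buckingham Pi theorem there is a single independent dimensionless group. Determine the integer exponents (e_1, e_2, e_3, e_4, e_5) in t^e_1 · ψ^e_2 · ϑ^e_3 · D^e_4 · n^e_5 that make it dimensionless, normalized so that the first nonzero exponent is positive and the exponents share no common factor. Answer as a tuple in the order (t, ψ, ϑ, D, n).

(3, 1, 2, 2, -3)

M: e_1·(0) + e_2·(2) + e_3·(-1) + e_4·(0) + e_5·(0) = 0
L: e_1·(0) + e_2·(-2) + e_3·(0) + e_4·(1) + e_5·(0) = 0
T: e_1·(1) + e_2·(-1) + e_3·(-1) + e_4·(0) + e_5·(0) = 0
N: e_1·(0) + e_2·(1) + e_3·(1) + e_4·(0) + e_5·(1) = 0
Solving this homogeneous linear system for the smallest-integer solution (first nonzero entry positive) gives (3, 1, 2, 2, -3).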